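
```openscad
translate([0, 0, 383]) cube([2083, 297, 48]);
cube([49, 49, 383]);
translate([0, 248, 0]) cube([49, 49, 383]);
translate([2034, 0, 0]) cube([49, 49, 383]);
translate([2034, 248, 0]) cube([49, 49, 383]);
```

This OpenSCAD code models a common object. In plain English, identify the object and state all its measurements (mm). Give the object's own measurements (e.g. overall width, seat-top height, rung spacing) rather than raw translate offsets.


A long wooden bench with a 2083 mm (x) × 297 mm (y) seat, 48 mm thick, its top surface 431 mm above the floor. Four 49 mm square legs at the seat corners, flush with the edges, run from z = 0 to the seat underside.


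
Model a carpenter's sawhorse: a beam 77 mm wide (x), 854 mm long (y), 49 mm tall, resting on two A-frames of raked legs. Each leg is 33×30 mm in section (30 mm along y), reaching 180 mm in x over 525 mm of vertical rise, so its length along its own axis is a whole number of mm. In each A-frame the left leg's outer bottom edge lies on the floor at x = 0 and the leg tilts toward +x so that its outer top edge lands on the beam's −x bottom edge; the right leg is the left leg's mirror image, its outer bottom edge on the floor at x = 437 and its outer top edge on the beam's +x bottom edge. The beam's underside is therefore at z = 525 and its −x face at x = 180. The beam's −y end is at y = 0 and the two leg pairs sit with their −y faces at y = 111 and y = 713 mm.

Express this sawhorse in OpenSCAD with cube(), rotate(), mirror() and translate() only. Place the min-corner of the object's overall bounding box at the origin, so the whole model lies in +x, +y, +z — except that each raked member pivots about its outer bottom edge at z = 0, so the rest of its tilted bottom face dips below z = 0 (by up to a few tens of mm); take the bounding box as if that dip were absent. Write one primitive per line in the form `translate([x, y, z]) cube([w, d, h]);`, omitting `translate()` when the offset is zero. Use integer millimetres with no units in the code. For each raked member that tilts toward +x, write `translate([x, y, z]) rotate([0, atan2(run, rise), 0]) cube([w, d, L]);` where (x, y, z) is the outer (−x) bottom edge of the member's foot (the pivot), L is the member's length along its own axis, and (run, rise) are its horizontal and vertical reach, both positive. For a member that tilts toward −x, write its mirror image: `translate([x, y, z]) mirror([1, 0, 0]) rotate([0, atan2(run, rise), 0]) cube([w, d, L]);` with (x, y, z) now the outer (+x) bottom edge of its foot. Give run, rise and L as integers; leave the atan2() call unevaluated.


translate([180, 0, 525]) cube([77, 854, 49]);
translate([0, 111, 0]) rotate([0, atan2(180, 525), 0]) cube([33, 30, 555]);
translate([437, 111, 0]) mirror([1, 0, 0]) rotate([0, atan2(180, 525), 0]) cube([33, 30, 555]);
translate([0, 713, 0]) rotate([0, atan2(180, 525), 0]) cube([33, 30, 555]);
translate([437, 713, 0]) mirror([1, 0, 0]) rotate([0, atan2(180, 525), 0]) cube([33, 30, 555]);


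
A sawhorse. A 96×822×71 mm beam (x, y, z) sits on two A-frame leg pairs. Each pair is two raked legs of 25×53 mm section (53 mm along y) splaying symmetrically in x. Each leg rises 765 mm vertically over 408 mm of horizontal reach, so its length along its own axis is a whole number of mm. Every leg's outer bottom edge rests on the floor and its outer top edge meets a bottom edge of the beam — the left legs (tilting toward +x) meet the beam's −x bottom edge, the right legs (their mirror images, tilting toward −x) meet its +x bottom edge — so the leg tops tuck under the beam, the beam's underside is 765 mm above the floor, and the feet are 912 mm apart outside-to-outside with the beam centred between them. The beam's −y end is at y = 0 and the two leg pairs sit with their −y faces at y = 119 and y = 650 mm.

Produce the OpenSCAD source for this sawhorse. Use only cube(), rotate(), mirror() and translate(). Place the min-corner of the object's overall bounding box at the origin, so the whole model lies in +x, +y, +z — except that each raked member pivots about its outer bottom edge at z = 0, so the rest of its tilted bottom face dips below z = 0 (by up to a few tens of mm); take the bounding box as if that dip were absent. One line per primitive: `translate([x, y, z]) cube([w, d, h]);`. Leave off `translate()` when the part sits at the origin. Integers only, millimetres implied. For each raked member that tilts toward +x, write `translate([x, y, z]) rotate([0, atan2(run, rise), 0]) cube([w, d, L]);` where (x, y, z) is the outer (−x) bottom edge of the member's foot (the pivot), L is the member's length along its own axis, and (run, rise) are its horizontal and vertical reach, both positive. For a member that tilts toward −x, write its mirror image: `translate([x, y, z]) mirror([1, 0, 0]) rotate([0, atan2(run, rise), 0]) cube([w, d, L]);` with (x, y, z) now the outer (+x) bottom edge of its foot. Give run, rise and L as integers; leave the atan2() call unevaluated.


translate([408, 0, 765]) cube([96, 822, 71]);
translate([0, 119, 0]) rotate([0, atan2(408, 765), 0]) cube([25, 53, 867]);
translate([912, 119, 0]) mirror([1, 0, 0]) rotate([0, atan2(408, 765), 0]) cube([25, 53, 867]);
translate([0, 650, 0]) rotate([0, atan2(408, 765), 0]) cube([25, 53, 867]);
translate([912, 650, 0]) mirror([1, 0, 0]) rotate([0, atan2(408, 765), 0]) cube([25, 53, 867]);


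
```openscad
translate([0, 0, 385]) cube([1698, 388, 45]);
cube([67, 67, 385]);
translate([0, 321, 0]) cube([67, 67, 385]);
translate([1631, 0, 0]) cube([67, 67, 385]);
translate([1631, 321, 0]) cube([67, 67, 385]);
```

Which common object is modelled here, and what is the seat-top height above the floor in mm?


A bench. The seat-top height is 430 mm.

A long slab on four corner posts — a bench. The slab sits at z = 385 with thickness 45, so the top is 385 + 45 = 430 mm.


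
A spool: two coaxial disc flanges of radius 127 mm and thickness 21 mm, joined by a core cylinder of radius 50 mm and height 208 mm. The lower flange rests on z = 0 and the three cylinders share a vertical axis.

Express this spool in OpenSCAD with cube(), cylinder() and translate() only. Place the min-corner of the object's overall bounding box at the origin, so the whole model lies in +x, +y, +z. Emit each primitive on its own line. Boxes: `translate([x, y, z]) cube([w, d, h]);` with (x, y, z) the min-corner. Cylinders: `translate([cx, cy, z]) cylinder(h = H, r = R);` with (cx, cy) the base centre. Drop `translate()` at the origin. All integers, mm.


translate([127, 127, 0]) cylinder(h = 21, r = 127);
translate([127, 127, 21]) cylinder(h = 208, r = 50);
translate([127, 127, 229]) cylinder(h = 21, r = 127);


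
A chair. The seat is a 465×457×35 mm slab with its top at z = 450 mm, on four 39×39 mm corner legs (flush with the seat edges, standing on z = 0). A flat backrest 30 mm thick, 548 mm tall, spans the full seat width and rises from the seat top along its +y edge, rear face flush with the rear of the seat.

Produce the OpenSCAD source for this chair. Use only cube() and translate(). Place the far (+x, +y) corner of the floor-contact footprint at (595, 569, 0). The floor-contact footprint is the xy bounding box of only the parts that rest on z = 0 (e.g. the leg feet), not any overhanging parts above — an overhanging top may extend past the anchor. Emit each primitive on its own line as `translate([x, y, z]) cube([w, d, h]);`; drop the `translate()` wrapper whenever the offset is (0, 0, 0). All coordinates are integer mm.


translate([130, 112, 415]) cube([465, 457, 35]);
translate([130, 112, 0]) cube([39, 39, 415]);
translate([556, 112, 0]) cube([39, 39, 415]);
translate([130, 530, 0]) cube([39, 39, 415]);
translate([556, 530, 0]) cube([39, 39, 415]);
translate([130, 539, 450]) cube([465, 30, 548]);


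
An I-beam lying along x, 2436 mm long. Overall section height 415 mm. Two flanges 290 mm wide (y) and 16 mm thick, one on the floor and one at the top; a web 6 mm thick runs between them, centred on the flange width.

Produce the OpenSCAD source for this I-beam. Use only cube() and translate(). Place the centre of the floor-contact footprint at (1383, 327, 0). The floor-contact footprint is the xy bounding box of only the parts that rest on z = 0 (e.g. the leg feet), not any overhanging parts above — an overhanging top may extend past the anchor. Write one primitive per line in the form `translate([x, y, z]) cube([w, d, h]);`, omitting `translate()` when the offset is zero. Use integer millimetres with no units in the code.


translate([165, 182, 0]) cube([2436, 290, 16]);
translate([165, 324, 16]) cube([2436, 6, 383]);
translate([165, 182, 399]) cube([2436, 290, 16]);


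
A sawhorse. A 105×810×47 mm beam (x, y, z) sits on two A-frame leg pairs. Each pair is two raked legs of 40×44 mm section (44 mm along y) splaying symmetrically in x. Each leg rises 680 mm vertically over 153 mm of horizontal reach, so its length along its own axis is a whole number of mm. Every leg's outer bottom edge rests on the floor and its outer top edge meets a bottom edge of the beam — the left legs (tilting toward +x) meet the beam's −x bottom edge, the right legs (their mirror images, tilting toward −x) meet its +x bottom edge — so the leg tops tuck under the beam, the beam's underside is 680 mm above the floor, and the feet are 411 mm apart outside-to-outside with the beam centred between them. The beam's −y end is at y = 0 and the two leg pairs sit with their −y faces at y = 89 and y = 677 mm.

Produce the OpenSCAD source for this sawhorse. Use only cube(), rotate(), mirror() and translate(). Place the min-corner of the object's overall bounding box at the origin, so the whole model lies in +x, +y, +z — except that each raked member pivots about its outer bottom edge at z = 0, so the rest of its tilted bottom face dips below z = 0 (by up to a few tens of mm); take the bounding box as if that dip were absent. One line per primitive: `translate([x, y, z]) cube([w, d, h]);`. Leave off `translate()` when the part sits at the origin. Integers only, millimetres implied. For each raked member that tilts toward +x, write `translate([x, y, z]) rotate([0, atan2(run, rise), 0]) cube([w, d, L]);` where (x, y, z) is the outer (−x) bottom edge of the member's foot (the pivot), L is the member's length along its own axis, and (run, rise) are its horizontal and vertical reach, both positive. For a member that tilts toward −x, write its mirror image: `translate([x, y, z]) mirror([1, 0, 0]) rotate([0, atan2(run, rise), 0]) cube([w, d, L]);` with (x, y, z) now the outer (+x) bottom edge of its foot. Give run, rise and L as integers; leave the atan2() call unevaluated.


// leg length = √(153² + 680²) = 697
// right-leg outer foot x = 2·153 + 105 = 411
// beam min-corner = (153, 0, 680)
translate([153, 0, 680]) cube([105, 810, 47]);
translate([0, 89, 0]) rotate([0, atan2(153, 680), 0]) cube([40, 44, 697]);
translate([411, 89, 0]) mirror([1, 0, 0]) rotate([0, atan2(153, 680), 0]) cube([40, 44, 697]);
translate([0, 677, 0]) rotate([0, atan2(153, 680), 0]) cube([40, 44, 697]);
translate([411, 677, 0]) mirror([1, 0, 0]) rotate([0, atan2(153, 680), 0]) cube([40, 44, 697]);


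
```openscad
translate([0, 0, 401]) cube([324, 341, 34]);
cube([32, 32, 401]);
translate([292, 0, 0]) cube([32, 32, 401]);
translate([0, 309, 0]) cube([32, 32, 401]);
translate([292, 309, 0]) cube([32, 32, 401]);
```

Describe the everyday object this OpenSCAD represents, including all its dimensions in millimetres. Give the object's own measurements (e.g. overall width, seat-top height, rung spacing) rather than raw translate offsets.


A four-legged stool. The seat is a 324×341×34 mm slab whose top surface is at z = 435 mm; four square legs, each 32×32 mm in cross-section, run from the floor (z = 0) to the underside of the seat, each flush with a corner of the seat.


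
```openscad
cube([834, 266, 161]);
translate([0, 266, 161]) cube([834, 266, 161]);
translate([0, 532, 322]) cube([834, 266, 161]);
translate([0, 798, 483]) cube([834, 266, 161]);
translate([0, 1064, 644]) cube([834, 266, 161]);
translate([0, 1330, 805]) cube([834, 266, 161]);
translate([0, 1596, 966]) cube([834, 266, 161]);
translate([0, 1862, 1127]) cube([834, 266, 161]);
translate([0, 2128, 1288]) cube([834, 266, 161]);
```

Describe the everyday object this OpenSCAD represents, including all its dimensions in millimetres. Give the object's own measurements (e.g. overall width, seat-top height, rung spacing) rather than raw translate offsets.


A straight staircase of 9 solid steps. Each step is 834 mm wide (x), 266 mm deep (y, the going) and 161 mm tall (the rise). The first step rests on the floor; each subsequent step sits one going further in +y and one rise higher in +z, directly behind and above the previous step with no overlap.


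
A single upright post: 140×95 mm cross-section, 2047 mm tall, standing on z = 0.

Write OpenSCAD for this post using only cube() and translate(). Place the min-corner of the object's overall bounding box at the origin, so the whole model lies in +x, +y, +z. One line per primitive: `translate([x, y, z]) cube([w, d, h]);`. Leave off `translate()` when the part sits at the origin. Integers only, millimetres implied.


cube([140, 95, 2047]);


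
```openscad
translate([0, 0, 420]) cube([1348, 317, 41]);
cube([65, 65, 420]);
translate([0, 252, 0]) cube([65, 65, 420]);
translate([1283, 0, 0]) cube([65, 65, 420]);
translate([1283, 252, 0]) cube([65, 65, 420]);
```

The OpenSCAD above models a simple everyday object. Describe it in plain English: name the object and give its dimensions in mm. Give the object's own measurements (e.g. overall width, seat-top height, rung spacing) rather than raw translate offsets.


A long wooden bench with a 1348 mm (x) × 317 mm (y) seat, 41 mm thick, its top surface 461 mm above the floor. Four 65 mm square legs at the seat corners, flush with the edges, run from z = 0 to the seat underside.


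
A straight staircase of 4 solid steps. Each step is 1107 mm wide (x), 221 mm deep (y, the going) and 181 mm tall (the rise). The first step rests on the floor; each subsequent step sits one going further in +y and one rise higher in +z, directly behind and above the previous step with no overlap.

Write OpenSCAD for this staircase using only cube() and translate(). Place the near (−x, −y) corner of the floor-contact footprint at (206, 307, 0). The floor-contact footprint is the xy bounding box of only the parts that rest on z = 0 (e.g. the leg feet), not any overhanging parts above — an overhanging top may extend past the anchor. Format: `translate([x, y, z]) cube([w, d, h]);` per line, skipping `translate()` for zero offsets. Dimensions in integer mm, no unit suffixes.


translate([206, 307, 0]) cube([1107, 221, 181]);
translate([206, 528, 181]) cube([1107, 221, 181]);
translate([206, 749, 362]) cube([1107, 221, 181]);
translate([206, 970, 543]) cube([1107, 221, 181]);


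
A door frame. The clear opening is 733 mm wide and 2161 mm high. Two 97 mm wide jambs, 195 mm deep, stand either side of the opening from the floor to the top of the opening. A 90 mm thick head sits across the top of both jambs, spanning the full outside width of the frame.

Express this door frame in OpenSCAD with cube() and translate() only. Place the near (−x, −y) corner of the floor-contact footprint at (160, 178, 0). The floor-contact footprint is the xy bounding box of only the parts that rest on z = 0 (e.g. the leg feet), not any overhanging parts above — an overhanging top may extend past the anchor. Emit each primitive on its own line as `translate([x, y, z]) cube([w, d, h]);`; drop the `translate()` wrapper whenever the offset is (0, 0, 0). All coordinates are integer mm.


translate([160, 178, 0]) cube([97, 195, 2161]);
translate([990, 178, 0]) cube([97, 195, 2161]);
translate([160, 178, 2161]) cube([927, 195, 90]);


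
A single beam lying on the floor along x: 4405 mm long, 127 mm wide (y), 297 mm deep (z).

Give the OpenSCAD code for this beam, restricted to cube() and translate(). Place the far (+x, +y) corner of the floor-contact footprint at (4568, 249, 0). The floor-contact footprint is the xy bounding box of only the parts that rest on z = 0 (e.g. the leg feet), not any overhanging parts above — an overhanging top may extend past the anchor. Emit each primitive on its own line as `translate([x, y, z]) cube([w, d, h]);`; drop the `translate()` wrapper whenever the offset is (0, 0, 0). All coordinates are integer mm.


translate([163, 122, 0]) cube([4405, 127, 297]);


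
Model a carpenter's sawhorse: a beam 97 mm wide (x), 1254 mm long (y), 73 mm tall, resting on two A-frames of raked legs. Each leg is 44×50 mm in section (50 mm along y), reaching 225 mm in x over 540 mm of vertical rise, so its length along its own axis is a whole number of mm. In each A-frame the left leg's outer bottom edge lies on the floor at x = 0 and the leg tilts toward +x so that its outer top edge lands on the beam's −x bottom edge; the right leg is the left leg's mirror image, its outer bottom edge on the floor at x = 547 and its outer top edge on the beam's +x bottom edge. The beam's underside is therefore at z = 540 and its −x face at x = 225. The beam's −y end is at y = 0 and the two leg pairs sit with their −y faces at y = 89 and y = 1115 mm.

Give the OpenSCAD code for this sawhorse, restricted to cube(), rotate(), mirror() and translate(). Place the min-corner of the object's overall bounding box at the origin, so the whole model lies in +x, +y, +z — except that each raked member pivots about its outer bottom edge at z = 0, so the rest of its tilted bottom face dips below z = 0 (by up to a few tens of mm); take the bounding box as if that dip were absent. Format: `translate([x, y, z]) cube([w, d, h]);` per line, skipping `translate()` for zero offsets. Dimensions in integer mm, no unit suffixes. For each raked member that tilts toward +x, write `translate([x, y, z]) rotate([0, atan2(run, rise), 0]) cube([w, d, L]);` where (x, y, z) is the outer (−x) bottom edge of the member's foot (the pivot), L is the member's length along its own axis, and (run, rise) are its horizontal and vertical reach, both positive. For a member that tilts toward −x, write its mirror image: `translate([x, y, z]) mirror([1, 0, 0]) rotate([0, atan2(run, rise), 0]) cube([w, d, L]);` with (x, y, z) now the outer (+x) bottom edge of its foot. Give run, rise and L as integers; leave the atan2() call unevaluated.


translate([225, 0, 540]) cube([97, 1254, 73]);
translate([0, 89, 0]) rotate([0, atan2(225, 540), 0]) cube([44, 50, 585]);
translate([547, 89, 0]) mirror([1, 0, 0]) rotate([0, atan2(225, 540), 0]) cube([44, 50, 585]);
translate([0, 1115, 0]) rotate([0, atan2(225, 540), 0]) cube([44, 50, 585]);
translate([547, 1115, 0]) mirror([1, 0, 0]) rotate([0, atan2(225, 540), 0]) cube([44, 50, 585]);


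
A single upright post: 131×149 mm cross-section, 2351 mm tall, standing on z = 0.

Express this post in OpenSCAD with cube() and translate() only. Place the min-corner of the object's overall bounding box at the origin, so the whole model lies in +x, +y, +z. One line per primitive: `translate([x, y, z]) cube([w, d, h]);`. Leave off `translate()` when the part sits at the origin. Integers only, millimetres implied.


cube([131, 149, 2351]);


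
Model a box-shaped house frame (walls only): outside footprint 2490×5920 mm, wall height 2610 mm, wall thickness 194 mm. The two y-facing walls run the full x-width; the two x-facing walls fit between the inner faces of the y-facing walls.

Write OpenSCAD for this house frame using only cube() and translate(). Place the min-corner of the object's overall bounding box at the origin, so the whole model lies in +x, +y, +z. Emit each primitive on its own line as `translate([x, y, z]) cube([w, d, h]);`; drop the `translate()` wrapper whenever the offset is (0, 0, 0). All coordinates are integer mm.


cube([2490, 194, 2610]);
translate([0, 5726, 0]) cube([2490, 194, 2610]);
translate([0, 194, 0]) cube([194, 5532, 2610]);
translate([2296, 194, 0]) cube([194, 5532, 2610]);


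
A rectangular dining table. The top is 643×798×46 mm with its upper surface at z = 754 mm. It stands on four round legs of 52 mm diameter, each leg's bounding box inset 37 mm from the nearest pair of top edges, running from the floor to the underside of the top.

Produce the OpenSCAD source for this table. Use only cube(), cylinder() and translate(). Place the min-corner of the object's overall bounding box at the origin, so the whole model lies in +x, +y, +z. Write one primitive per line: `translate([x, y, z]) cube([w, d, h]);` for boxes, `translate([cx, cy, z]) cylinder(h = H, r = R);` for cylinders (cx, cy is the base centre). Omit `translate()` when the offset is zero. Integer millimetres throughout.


translate([0, 0, 708]) cube([643, 798, 46]);
translate([63, 63, 0]) cylinder(h = 708, r = 26);
translate([580, 63, 0]) cylinder(h = 708, r = 26);
translate([63, 735, 0]) cylinder(h = 708, r = 26);
translate([580, 735, 0]) cylinder(h = 708, r = 26);


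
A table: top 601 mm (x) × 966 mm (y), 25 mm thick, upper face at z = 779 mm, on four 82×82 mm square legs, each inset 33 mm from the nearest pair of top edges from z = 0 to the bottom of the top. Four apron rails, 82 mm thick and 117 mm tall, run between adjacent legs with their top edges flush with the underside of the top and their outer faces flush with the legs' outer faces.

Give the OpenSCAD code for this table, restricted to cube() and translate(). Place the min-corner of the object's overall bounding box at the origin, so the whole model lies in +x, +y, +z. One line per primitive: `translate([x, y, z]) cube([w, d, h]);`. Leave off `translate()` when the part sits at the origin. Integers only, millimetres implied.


translate([0, 0, 754]) cube([601, 966, 25]);
translate([33, 33, 0]) cube([82, 82, 754]);
translate([486, 33, 0]) cube([82, 82, 754]);
translate([33, 851, 0]) cube([82, 82, 754]);
translate([486, 851, 0]) cube([82, 82, 754]);
translate([115, 33, 637]) cube([371, 82, 117]);
translate([115, 851, 637]) cube([371, 82, 117]);
translate([33, 115, 637]) cube([82, 736, 117]);
translate([486, 115, 637]) cube([82, 736, 117]);


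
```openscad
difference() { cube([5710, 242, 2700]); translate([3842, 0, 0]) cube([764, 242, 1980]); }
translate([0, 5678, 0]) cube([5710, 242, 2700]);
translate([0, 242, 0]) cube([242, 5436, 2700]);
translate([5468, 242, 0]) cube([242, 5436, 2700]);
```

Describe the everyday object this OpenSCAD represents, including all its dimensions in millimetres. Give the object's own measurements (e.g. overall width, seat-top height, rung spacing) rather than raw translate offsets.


A single room: four walls, each 2700 mm tall and 242 mm thick, enclosing an outside footprint 5710×5920 mm (x × y), no floor or roof. The front and back walls (−y and +y sides) run the full x-width; the side walls fit between their inner faces. A door opening 764 mm wide and 1980 mm tall is cut through the front wall from the floor up, its −x edge 3842 mm from the wall's −x end.


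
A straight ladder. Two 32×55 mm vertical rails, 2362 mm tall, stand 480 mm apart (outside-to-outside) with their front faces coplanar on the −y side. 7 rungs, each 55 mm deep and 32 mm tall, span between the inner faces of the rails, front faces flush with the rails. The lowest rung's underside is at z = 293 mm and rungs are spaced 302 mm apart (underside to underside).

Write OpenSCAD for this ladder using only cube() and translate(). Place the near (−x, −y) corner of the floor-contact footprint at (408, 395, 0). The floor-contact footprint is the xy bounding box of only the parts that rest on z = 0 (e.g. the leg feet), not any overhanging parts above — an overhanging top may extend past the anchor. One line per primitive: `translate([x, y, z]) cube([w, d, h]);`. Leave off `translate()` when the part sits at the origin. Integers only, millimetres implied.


translate([408, 395, 0]) cube([32, 55, 2362]);
translate([856, 395, 0]) cube([32, 55, 2362]);
translate([440, 395, 293]) cube([416, 55, 32]);
translate([440, 395, 595]) cube([416, 55, 32]);
translate([440, 395, 897]) cube([416, 55, 32]);
translate([440, 395, 1199]) cube([416, 55, 32]);
translate([440, 395, 1501]) cube([416, 55, 32]);
translate([440, 395, 1803]) cube([416, 55, 32]);
translate([440, 395, 2105]) cube([416, 55, 32]);


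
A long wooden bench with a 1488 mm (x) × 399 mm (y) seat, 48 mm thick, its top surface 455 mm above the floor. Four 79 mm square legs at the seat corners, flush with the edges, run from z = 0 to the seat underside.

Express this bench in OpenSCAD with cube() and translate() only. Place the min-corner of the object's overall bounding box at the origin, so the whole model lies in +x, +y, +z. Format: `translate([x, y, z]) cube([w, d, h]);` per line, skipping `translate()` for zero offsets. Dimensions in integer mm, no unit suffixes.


// leg_h = 455 − 48 = 407
translate([0, 0, 407]) cube([1488, 399, 48]);
cube([79, 79, 407]);
translate([0, 320, 0]) cube([79, 79, 407]);
translate([1409, 0, 0]) cube([79, 79, 407]);
translate([1409, 320, 0]) cube([79, 79, 407]);


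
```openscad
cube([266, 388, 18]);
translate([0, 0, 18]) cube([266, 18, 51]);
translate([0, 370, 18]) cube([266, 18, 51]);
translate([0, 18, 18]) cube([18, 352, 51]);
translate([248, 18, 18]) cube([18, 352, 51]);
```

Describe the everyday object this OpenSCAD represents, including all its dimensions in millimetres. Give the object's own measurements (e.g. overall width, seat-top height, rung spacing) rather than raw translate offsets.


An open-topped rectangular box: outside dimensions 266×388×69 mm, with a uniform wall and base thickness of 18 mm. The base is a full 266×388 slab on the floor; four walls sit on top of the base. The front and back walls (the −y and +y sides) span the full width; the two side walls fit between them.


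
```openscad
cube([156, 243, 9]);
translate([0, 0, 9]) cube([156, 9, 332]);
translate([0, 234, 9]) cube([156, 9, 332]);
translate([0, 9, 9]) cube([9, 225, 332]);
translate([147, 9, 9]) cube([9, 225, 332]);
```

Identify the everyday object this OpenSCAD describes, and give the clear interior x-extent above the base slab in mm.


An open box. The internal width is 138 mm.

A 156×243 base slab with four walls standing on it — an open box. The base is 156 mm wide and the walls are 9 mm thick, so the internal width is 156 − 2 × 9 = 138 mm.


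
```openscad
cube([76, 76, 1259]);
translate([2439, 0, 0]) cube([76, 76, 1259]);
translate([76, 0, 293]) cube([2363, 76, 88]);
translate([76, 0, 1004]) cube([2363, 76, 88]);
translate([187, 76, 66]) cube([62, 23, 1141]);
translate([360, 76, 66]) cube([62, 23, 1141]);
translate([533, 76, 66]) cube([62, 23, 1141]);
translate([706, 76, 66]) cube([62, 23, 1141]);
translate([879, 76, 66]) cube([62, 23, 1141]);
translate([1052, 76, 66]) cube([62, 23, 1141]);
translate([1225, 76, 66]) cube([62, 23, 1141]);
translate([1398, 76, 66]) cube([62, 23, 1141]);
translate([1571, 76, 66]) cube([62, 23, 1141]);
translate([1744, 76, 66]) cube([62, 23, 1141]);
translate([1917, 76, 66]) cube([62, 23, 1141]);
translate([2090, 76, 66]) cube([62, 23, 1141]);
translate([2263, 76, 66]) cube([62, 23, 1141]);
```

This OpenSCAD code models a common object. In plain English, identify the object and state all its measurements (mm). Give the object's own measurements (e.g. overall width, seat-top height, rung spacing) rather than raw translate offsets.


A fence section. Two 76×76 mm posts, 1259 mm tall, stand on the floor with a clear span of 2363 mm between their inner faces. Two horizontal rails of 76×88 mm section span the gap between the posts with their undersides at z = 293 mm and z = 1004 mm, flush with the posts' −y face. 13 pickets, each 62 mm wide, 23 mm thick and 1141 mm tall, are fixed to the +y face of the rails with their bottoms at z = 66 mm, spaced across the span with a 111 mm gap after the −x post and between neighbouring pickets, with 114 mm left before the +x post.


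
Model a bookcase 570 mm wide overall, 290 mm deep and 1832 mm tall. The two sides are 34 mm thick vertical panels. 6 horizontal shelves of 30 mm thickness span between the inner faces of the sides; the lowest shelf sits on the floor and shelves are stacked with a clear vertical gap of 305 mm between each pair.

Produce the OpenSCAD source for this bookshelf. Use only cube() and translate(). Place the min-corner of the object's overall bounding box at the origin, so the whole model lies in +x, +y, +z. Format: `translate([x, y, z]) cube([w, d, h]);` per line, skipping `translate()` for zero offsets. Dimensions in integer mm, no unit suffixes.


cube([34, 290, 1832]);
translate([536, 0, 0]) cube([34, 290, 1832]);
translate([34, 0, 0]) cube([502, 290, 30]);
translate([34, 0, 335]) cube([502, 290, 30]);
translate([34, 0, 670]) cube([502, 290, 30]);
translate([34, 0, 1005]) cube([502, 290, 30]);
translate([34, 0, 1340]) cube([502, 290, 30]);
translate([34, 0, 1675]) cube([502, 290, 30]);


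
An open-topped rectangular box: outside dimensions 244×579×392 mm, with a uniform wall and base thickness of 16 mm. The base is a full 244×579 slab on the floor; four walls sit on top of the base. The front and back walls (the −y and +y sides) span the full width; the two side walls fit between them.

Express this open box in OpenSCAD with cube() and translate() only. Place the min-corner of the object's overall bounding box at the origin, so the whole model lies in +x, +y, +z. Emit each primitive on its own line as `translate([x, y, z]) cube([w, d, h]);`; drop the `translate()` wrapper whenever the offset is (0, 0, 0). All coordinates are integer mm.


cube([244, 579, 16]);
translate([0, 0, 16]) cube([244, 16, 376]);
translate([0, 563, 16]) cube([244, 16, 376]);
translate([0, 16, 16]) cube([16, 547, 376]);
translate([228, 16, 16]) cube([16, 547, 376]);


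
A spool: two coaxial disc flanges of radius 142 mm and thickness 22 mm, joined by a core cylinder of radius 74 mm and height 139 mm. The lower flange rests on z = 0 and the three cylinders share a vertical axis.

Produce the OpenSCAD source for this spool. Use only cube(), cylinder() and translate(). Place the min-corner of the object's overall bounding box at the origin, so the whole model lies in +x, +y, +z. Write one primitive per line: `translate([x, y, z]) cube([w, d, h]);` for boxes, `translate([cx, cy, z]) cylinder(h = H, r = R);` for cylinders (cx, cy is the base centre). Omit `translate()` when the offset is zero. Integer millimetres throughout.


translate([142, 142, 0]) cylinder(h = 22, r = 142);
translate([142, 142, 22]) cylinder(h = 139, r = 74);
translate([142, 142, 161]) cylinder(h = 22, r = 142);


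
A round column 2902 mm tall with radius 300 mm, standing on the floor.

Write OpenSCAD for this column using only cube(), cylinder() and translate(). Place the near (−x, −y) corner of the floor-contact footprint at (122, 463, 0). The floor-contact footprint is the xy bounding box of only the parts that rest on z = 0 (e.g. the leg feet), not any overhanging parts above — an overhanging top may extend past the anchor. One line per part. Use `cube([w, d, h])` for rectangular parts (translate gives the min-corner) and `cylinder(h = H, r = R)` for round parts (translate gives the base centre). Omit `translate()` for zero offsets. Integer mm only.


translate([422, 763, 0]) cylinder(h = 2902, r = 300);


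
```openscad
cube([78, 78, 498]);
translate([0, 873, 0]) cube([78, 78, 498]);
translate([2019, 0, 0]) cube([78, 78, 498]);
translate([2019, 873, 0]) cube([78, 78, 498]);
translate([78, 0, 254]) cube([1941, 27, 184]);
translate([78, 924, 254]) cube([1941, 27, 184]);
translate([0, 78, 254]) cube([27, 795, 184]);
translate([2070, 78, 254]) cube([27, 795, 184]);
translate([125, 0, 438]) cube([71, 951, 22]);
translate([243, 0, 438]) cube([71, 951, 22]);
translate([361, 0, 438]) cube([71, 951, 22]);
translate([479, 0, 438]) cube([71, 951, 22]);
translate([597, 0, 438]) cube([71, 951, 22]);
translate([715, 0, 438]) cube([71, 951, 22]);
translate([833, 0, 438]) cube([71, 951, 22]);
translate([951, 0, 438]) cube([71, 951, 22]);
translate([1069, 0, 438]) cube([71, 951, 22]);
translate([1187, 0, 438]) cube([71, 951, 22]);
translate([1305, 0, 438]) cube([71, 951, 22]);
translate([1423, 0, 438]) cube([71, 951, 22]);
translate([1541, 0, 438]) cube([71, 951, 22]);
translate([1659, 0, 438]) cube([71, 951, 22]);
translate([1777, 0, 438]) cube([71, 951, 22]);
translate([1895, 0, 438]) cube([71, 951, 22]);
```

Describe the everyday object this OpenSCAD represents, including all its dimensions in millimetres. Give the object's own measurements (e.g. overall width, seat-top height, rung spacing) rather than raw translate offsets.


A bed frame 2097 mm long (x) by 951 mm wide (y). Four 78×78 mm corner posts, 498 mm tall, at the corners of the footprint. Four rails of 27 mm thickness and 184 mm height run between adjacent posts with their undersides at z = 254 mm, their outer faces flush with the outside of the frame (the two x-running rails run between the posts' inner faces; the two y-running rails run between the posts' inner faces). 16 slats, each 71 mm wide (x) and 22 mm thick, lie across the top of the two x-running rails, running the full 951 mm width of the frame in y; along x they sit between the end posts with a 47 mm gap after the −x posts and between neighbouring slats, leaving 53 mm before the +x posts.


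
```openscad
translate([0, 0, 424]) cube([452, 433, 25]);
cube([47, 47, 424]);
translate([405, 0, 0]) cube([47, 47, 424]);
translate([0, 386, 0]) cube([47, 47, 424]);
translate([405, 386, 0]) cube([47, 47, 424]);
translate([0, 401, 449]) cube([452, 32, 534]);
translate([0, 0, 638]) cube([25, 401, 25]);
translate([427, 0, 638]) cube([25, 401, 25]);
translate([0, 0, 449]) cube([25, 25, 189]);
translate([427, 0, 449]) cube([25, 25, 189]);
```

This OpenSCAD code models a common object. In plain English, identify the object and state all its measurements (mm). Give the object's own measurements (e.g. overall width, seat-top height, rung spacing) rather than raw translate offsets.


A chair. The seat is a 452×433×25 mm slab with its top at z = 449 mm, on four 47×47 mm corner legs (flush with the seat edges, standing on z = 0). A flat backrest 32 mm thick, 534 mm tall, spans the full seat width and rises from the seat top along its +y edge, rear face flush with the rear of the seat. Two armrests of 25×25 mm section run along each side from the seat's front edge to the front of the backrest, top faces 214 mm above the seat top and outer faces flush with the seat's x-edges; a 25×25 mm post under the front of each armrest stands on the seat at the front corner.


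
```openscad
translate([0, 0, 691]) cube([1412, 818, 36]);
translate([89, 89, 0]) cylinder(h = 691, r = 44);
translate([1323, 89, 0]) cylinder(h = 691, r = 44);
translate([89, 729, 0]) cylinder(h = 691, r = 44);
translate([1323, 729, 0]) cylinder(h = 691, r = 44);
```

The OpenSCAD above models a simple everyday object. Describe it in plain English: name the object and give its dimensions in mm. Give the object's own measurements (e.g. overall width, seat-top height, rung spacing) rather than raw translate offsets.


A rectangular dining table. The top is 1412×818×36 mm with its upper surface at z = 727 mm. It stands on four round legs of 88 mm diameter, each leg's bounding box inset 45 mm from the nearest pair of top edges, running from the floor to the underside of the top.


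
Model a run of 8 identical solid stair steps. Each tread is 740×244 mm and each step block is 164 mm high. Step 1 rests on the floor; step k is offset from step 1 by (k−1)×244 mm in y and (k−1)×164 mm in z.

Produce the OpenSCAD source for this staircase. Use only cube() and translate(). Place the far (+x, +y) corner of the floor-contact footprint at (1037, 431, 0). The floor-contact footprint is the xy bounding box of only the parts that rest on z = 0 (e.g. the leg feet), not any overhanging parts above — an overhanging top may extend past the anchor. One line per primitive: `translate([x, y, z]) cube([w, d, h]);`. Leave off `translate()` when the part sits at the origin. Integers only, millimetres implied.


translate([297, 187, 0]) cube([740, 244, 164]);
translate([297, 431, 164]) cube([740, 244, 164]);
translate([297, 675, 328]) cube([740, 244, 164]);
translate([297, 919, 492]) cube([740, 244, 164]);
translate([297, 1163, 656]) cube([740, 244, 164]);
translate([297, 1407, 820]) cube([740, 244, 164]);
translate([297, 1651, 984]) cube([740, 244, 164]);
translate([297, 1895, 1148]) cube([740, 244, 164]);


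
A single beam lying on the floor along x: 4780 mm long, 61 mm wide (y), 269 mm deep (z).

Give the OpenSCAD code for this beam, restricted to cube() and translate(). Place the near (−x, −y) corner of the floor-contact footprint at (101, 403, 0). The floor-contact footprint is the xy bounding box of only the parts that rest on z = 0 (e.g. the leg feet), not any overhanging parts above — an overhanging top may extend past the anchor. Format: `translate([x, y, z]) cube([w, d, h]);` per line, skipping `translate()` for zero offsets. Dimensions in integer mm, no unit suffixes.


translate([101, 403, 0]) cube([4780, 61, 269]);


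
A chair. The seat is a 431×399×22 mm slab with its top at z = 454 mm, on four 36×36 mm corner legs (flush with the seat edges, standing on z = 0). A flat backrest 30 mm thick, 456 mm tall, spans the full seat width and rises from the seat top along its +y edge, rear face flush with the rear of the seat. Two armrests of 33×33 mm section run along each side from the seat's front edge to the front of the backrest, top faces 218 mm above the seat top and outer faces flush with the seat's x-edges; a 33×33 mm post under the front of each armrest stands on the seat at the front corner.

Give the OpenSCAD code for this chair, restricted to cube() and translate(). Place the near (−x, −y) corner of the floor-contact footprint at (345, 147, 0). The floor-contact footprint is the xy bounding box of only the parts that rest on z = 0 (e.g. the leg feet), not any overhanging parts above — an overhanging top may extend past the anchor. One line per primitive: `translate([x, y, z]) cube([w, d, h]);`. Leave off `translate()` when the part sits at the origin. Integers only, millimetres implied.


translate([345, 147, 432]) cube([431, 399, 22]);
translate([345, 147, 0]) cube([36, 36, 432]);
translate([740, 147, 0]) cube([36, 36, 432]);
translate([345, 510, 0]) cube([36, 36, 432]);
translate([740, 510, 0]) cube([36, 36, 432]);
translate([345, 516, 454]) cube([431, 30, 456]);
translate([345, 147, 639]) cube([33, 369, 33]);
translate([743, 147, 639]) cube([33, 369, 33]);
translate([345, 147, 454]) cube([33, 33, 185]);
translate([743, 147, 454]) cube([33, 33, 185]);


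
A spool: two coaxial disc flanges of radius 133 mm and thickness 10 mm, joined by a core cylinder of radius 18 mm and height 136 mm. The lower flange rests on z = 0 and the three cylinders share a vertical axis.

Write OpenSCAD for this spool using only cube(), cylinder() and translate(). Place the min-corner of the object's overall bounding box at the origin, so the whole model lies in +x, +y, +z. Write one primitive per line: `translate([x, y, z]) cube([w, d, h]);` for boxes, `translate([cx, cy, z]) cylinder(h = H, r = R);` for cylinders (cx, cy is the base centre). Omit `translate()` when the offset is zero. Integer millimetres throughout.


translate([133, 133, 0]) cylinder(h = 10, r = 133);
translate([133, 133, 10]) cylinder(h = 136, r = 18);
translate([133, 133, 146]) cylinder(h = 10, r = 133);


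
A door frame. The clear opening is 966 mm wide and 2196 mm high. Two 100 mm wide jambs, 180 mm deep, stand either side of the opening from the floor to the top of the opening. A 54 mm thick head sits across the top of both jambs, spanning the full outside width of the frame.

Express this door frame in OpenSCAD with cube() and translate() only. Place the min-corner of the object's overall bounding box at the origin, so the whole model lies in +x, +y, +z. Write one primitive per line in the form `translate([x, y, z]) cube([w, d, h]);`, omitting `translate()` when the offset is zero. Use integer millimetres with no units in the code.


cube([100, 180, 2196]);
translate([1066, 0, 0]) cube([100, 180, 2196]);
translate([0, 0, 2196]) cube([1166, 180, 54]);
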